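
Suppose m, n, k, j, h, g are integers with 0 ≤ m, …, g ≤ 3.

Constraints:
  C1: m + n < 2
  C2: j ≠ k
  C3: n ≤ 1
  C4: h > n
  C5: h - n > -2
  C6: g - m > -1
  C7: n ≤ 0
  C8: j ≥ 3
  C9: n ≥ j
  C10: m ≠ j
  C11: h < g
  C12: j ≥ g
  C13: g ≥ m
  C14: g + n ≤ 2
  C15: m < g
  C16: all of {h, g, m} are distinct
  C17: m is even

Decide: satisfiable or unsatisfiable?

Unsatisfiable

From constraints 8 and 9: n ≥ j and j ≥ 3, so n ≥ 3. From constraint 7: n ≤ 0. But 0 < 3, so no value of n works.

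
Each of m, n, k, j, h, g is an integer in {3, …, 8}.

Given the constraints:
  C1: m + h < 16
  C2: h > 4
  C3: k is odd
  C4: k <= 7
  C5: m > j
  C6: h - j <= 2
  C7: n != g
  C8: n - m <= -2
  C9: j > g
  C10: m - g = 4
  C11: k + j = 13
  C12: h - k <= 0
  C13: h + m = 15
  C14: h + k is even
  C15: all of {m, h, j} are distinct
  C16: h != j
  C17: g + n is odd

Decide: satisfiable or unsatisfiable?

Satisfiable

Setting (m, n, k, j, h, g) = (8, 5, 7, 6, 7, 4) satisfies everything: constraint 1: m + h = 15; constraint 6: h - j = 1; constraint 8: n - m = -3, and the others follow.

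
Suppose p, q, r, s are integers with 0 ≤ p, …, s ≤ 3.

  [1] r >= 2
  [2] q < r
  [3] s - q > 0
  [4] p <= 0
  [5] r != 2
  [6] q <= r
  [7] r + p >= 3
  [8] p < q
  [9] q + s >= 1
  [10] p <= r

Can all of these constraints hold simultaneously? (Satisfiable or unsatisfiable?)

Satisfiable

Take p = 0, q = 1, r = 3, s = 2. Then constraint 3: s - q = 1; constraint 7: r + p = 3, and every other listed constraint is also met.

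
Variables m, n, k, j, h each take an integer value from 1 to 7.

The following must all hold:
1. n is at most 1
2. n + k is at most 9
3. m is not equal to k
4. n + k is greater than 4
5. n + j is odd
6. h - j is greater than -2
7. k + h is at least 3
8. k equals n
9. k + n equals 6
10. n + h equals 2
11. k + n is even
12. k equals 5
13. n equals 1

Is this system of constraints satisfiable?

Constraint 12 fixes k = 5 and constraint 13 fixes n = 1, but constraint 8 requires k = n. Since 5 ≠ 1, contradiction.

Unsatisfiable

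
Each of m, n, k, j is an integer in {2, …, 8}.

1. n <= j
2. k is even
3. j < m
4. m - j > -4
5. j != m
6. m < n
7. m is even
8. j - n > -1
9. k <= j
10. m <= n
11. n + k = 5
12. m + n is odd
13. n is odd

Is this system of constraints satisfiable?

Unsatisfiable

Constraints 1, 3, and 6 give j < m, m < n, n ≤ j. Chaining: j < m < n ≤ j, which forces j < j — impossible.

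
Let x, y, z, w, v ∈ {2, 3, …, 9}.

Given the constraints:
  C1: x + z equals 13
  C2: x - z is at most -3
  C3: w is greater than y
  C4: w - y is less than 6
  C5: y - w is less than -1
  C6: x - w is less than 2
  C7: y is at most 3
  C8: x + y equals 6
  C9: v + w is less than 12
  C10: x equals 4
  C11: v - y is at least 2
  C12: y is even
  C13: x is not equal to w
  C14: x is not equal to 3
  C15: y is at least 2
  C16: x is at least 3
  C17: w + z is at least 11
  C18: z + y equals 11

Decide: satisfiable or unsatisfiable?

Satisfiable

Setting (x, y, z, w, v) = (4, 2, 9, 5, 5) satisfies everything: constraint 1: x + z = 13; constraint 2: x - z = -5; constraint 4: w - y = 3, and the others follow.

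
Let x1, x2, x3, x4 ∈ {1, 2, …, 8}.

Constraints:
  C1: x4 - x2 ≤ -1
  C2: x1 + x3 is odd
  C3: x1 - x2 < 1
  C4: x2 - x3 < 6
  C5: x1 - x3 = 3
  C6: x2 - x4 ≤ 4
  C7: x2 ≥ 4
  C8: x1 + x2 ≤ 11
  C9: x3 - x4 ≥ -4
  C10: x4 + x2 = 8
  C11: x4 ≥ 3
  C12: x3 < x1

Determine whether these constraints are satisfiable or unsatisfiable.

Satisfiable

Setting (x1, x2, x3, x4) = (5, 5, 2, 3) satisfies everything: constraint 1: x4 - x2 = -2; constraint 3: x1 - x2 = 0, and the others follow.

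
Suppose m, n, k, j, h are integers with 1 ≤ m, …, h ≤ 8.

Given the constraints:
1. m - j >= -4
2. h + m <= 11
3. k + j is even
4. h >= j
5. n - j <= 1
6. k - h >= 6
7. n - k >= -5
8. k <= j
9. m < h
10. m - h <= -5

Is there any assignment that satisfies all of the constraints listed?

Constraints 1, 5, 6, 7, and 10 give j − n ≥ -1, n − k ≥ -5, k − h ≥ 6, h − m ≥ 5, m − j ≥ -4.
Adding all 5 inequalities: the left sides telescope to 0, and the right sides sum to (-1) + (-5) + 6 + 5 + (-4) = 1. So 0 ≥ 1, which is false.

Unsatisfiable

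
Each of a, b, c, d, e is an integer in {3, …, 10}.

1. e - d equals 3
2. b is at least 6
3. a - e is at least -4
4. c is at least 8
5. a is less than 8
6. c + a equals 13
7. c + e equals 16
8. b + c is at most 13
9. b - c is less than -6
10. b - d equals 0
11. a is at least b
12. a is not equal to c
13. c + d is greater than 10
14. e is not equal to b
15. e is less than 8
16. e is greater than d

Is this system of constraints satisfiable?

Unsatisfiable

From constraint 4: c ≥ 8. From constraints 2 and 11: a ≥ b ≥ 6. Hence c + a ≥ 14. But constraint 6 requires c + a = 13, and 13 < 14. Contradiction.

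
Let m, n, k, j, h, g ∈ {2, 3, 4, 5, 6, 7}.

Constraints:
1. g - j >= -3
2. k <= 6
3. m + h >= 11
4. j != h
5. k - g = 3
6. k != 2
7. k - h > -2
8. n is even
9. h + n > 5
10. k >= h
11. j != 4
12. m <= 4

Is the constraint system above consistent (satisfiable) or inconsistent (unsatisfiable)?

Unsatisfiable

From constraint 12: m ≤ 4. From constraints 2 and 10: h ≤ k ≤ 6. Hence m + h ≤ 10. But constraint 3 requires m + h ≥ 11, and 11 > 10. Contradiction.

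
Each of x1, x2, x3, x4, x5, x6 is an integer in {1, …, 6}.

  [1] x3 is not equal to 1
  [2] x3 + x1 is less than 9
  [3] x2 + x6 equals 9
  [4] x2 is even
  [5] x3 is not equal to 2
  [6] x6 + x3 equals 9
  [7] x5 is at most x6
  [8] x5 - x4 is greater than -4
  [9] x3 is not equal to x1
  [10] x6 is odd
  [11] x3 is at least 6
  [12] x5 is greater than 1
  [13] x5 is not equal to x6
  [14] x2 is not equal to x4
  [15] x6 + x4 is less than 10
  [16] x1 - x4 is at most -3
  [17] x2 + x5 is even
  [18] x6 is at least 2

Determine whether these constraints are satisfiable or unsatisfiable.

Take x1 = 1, x2 = 6, x3 = 6, x4 = 5, x5 = 2, x6 = 3. Then constraint 2: x3 + x1 = 7; constraint 3: x2 + x6 = 9; constraint 6: x6 + x3 = 9, and every other listed constraint is also met.

Satisfiable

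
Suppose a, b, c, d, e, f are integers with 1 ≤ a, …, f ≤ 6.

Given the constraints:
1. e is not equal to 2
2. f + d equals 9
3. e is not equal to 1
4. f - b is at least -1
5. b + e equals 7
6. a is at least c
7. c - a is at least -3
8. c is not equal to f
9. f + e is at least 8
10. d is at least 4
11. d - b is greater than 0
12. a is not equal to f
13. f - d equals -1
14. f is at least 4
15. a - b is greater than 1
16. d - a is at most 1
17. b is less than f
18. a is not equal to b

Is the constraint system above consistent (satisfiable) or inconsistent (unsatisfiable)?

Setting (a, b, c, d, e, f) = (5, 2, 2, 5, 5, 4) satisfies everything: constraint 2: f + d = 9; constraint 4: f - b = 2; constraint 5: b + e = 7, and the others follow.

Satisfiable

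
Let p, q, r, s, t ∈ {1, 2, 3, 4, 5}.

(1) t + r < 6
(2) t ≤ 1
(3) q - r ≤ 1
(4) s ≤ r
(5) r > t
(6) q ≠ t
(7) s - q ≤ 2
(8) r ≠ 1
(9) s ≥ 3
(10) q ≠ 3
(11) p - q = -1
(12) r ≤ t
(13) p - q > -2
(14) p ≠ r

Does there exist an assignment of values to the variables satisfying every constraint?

From constraints 4 and 9: r ≥ s and s ≥ 3, so r ≥ 3. From constraints 2 and 12: r ≤ t and t ≤ 1, so r ≤ 1. But 1 < 3, so no value of r works.

Unsatisfiable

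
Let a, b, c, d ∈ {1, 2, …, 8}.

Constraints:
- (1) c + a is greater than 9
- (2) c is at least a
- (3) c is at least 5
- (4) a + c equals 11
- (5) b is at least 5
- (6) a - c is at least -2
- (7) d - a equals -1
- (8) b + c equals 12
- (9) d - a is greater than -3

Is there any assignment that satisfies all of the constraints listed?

Satisfiable

Take a = 5, b = 6, c = 6, d = 4. Then constraint 1: c + a = 11; constraint 4: a + c = 11; constraint 6: a - c = -1, and every other listed constraint is also met.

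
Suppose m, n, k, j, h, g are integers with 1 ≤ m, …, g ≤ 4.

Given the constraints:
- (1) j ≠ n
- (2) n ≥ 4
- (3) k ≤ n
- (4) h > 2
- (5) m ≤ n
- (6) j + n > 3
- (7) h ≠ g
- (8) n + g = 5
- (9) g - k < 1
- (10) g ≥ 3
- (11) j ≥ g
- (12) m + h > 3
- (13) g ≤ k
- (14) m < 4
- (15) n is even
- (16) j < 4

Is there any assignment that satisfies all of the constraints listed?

Unsatisfiable

From constraint 2: n ≥ 4. From constraint 10: g ≥ 3. Hence n + g ≥ 7. But constraint 8 requires n + g = 5, and 5 < 7. Contradiction.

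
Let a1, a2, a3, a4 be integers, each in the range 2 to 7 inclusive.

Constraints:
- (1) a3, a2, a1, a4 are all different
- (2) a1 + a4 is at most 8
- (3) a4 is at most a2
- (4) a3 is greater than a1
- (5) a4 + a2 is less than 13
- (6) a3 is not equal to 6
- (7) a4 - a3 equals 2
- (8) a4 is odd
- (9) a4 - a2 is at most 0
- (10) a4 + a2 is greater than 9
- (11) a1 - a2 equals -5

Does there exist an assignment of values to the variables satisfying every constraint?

Satisfiable

Take a1 = 2, a2 = 7, a3 = 3, a4 = 5. Then constraint 2: a1 + a4 = 7; constraint 5: a4 + a2 = 12; constraint 7: a4 - a3 = 2, and every other listed constraint is also met.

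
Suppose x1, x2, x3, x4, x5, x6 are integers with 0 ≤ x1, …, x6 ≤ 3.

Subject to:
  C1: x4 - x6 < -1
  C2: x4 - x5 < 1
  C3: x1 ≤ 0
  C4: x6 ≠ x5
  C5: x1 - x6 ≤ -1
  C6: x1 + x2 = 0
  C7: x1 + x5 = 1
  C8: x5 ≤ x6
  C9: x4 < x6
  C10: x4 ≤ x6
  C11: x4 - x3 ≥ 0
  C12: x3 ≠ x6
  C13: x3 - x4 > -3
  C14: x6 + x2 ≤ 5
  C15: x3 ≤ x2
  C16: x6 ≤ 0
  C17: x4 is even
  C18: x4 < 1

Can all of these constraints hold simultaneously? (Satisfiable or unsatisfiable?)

Unsatisfiable

From constraint 3: x1 ≤ 0. From constraints 8 and 16: x5 ≤ x6 ≤ 0. Hence x1 + x5 ≤ 0. But constraint 7 requires x1 + x5 = 1, and 1 > 0. Contradiction.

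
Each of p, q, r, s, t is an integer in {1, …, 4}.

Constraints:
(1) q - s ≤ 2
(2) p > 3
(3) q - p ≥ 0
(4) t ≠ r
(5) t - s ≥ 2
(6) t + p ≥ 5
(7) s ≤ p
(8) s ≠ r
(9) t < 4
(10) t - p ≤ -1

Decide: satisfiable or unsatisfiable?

Unsatisfiable

Constraints 1, 3, 5, and 10 give s − q ≥ -2, q − p ≥ 0, p − t ≥ 1, t − s ≥ 2.
Adding all 4 inequalities: the left sides telescope to 0, and the right sides sum to (-2) + 0 + 1 + 2 = 1. So 0 ≥ 1, which is false.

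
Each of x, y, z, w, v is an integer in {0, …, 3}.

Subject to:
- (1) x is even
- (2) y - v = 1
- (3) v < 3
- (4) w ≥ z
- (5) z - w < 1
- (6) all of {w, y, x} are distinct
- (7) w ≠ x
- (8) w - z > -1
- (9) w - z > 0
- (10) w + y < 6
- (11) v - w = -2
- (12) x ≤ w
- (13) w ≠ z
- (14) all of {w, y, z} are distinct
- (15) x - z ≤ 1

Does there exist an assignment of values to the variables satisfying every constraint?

Satisfiable

Setting (x, y, z, w, v) = (0, 2, 1, 3, 1) satisfies everything: constraint 2: y - v = 1; constraint 5: z - w = -2, and the others follow.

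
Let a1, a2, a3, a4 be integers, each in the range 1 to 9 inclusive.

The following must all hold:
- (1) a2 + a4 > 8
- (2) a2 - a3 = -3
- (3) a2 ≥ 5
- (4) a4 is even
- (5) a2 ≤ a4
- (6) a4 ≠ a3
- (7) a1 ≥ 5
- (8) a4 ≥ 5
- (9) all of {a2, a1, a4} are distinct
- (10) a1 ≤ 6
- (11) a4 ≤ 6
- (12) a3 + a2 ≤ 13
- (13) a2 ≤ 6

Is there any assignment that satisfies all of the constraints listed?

Unsatisfiable

Constraints 3, 7, 8, 10, 11, and 13 confine each of a2, a1, a4 to the 2 values {5, 6}.
Constraint 9 requires all 3 of them to be distinct, but only 2 values are available — impossible by the pigeonhole principle.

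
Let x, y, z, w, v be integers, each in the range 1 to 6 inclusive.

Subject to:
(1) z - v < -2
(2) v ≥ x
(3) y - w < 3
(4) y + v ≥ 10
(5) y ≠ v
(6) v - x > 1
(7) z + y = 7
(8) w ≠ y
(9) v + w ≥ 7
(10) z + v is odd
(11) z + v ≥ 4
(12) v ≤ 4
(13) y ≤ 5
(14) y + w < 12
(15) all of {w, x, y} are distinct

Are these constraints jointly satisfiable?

Unsatisfiable

From constraint 13: y ≤ 5. From constraint 12: v ≤ 4. Hence y + v ≤ 9. But constraint 4 requires y + v ≥ 10, and 10 > 9. Contradiction.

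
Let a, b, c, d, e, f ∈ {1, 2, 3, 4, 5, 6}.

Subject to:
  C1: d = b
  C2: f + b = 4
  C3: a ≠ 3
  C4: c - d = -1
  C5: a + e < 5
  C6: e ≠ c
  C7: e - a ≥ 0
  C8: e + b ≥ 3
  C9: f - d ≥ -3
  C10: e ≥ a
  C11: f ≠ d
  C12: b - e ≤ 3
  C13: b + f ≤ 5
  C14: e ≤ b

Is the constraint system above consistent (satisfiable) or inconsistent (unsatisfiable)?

One satisfying assignment is a = 1, b = 3, c = 2, d = 3, e = 3, f = 1.
For the less obvious constraints — constraint 2: f + b = 4; constraint 4: c - d = -1 — and the others hold by inspection.

Satisfiable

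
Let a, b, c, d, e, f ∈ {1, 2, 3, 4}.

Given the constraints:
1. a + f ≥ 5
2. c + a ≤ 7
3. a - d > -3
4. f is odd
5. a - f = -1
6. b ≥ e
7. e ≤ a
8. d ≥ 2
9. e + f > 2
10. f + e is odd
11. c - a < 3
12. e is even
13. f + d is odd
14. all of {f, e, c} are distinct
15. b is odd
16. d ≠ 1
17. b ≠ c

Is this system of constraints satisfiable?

Satisfiable

The assignment a = 2, b = 3, c = 4, d = 4, e = 2, f = 3 works:
  constraint 1 holds since a + f = 5.
  constraint 2 holds since c + a = 6.
The rest check out directly.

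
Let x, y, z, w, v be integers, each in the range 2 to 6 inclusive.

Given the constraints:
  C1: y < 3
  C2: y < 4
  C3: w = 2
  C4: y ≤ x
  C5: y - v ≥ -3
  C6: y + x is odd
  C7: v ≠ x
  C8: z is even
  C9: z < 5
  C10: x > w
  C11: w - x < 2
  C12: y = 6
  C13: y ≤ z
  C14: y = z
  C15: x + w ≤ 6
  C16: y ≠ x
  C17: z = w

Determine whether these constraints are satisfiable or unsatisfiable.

Constraint 12 fixes y = 6 and constraint 3 fixes w = 2. Constraints 14 and 17 give y = z = w, so y = w. But 6 ≠ 2 — contradiction.

Unsatisfiable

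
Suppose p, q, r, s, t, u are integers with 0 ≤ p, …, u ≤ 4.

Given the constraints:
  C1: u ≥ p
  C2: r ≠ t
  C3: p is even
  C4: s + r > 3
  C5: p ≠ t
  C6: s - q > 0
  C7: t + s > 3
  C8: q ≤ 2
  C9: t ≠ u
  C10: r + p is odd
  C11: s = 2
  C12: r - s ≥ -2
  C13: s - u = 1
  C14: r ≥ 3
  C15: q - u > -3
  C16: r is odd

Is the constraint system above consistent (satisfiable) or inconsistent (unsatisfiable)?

One satisfying assignment is p = 0, q = 0, r = 3, s = 2, t = 2, u = 1.
For the less obvious constraints — constraint 4: s + r = 5; constraint 6: s - q = 2 — and the others hold by inspection.

Satisfiable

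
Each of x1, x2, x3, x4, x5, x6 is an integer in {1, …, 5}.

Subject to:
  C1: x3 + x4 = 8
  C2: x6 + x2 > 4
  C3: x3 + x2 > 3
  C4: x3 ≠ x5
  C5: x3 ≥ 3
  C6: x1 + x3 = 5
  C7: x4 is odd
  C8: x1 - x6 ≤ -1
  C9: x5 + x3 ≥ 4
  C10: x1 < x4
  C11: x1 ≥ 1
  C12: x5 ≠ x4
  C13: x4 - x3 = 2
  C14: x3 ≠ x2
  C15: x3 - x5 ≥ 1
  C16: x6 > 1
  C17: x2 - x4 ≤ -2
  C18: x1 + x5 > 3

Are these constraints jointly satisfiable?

One satisfying assignment is x1 = 2, x2 = 2, x3 = 3, x4 = 5, x5 = 2, x6 = 4.
For the less obvious constraints — constraint 1: x3 + x4 = 8; constraint 2: x6 + x2 = 6; constraint 3: x3 + x2 = 5 — and the others hold by inspection.

Satisfiable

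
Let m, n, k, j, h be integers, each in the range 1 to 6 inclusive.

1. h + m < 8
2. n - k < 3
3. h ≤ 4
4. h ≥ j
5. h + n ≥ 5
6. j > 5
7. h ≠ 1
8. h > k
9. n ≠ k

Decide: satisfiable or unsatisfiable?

From constraint 6: j ≥ 6. From constraints 3 and 4: j ≤ h and h ≤ 4, so j ≤ 4. But 4 < 6, so no value of j works.

Unsatisfiable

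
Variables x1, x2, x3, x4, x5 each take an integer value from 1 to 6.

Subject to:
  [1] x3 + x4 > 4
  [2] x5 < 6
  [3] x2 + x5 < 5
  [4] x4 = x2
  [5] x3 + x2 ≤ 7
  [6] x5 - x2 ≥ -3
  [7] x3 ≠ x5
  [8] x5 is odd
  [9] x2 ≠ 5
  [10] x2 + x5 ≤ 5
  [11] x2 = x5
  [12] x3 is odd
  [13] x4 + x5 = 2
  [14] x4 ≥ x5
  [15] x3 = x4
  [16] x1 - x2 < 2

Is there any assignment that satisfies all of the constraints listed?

From constraints 4, 11, and 15, x3 = x4 = x2 = x5, so x3 = x5. But constraint 7 says x3 ≠ x5. Contradiction.

Unsatisfiable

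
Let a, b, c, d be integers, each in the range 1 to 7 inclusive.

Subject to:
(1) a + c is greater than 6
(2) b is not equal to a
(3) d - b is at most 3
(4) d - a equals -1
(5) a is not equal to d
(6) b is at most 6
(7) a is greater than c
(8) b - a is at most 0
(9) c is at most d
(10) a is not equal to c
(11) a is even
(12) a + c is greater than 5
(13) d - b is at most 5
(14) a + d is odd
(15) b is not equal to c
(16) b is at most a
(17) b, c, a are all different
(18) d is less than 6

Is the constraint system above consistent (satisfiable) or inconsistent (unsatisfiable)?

Try a = 6, b = 3, c = 1, d = 5.
Check constraint 1: a + c = 7; constraint 3: d - b = 2. The remaining constraints are straightforward to verify.

Satisfiable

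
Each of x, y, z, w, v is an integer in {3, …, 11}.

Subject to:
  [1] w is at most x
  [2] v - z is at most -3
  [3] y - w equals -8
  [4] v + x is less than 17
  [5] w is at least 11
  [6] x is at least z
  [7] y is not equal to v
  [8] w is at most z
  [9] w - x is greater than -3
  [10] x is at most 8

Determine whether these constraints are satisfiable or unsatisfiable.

From constraints 5 and 8: z ≥ w and w ≥ 11, so z ≥ 11. From constraints 6 and 10: z ≤ x and x ≤ 8, so z ≤ 8. But 8 < 11, so no value of z works.

Unsatisfiable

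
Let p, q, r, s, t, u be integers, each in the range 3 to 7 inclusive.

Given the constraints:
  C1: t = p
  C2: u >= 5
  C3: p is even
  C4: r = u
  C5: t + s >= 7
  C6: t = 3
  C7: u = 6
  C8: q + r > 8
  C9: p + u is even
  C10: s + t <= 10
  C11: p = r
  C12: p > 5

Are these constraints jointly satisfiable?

Constraint 6 fixes t = 3 and constraint 7 fixes u = 6. Constraints 1, 4, and 11 give t = p = r = u, so t = u. But 3 ≠ 6 — contradiction.

Unsatisfiable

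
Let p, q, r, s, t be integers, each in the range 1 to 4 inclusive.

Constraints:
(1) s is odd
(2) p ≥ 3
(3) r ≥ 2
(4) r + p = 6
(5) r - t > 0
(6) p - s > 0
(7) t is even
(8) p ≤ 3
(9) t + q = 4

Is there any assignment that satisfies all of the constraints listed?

Satisfiable

One satisfying assignment is p = 3, q = 2, r = 3, s = 1, t = 2.
For the less obvious constraints — constraint 4: r + p = 6; constraint 5: r - t = 1; constraint 6: p - s = 2 — and the others hold by inspection.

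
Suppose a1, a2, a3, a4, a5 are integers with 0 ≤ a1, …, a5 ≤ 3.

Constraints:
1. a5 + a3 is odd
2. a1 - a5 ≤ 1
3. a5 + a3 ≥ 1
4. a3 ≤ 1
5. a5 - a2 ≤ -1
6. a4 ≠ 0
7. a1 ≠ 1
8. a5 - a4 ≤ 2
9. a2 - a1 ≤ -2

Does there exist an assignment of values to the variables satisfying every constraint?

Constraints 2, 5, and 9 give a1 − a2 ≥ 2, a2 − a5 ≥ 1, a5 − a1 ≥ -1.
Adding all 3 inequalities: the left sides telescope to 0, and the right sides sum to 2 + 1 + (-1) = 2. So 0 ≥ 2, which is false.

Unsatisfiable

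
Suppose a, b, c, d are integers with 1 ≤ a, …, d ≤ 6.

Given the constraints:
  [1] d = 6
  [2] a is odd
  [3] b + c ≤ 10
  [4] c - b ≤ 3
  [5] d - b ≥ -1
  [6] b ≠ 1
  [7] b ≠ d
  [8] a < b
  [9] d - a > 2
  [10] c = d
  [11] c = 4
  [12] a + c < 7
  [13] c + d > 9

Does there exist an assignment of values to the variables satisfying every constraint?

Constraint 11 fixes c = 4 and constraint 1 fixes d = 6, but constraint 10 requires c = d. Since 4 ≠ 6, contradiction.

Unsatisfiable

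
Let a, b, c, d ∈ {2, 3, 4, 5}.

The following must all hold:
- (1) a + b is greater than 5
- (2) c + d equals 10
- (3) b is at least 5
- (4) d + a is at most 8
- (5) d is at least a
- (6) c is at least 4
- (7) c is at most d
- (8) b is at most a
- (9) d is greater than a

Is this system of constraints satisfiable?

From constraints 6 and 7: d ≥ c ≥ 4. From constraints 3 and 8: a ≥ b ≥ 5. Hence d + a ≥ 9. But constraint 4 requires d + a ≤ 8, and 8 < 9. Contradiction.

Unsatisfiable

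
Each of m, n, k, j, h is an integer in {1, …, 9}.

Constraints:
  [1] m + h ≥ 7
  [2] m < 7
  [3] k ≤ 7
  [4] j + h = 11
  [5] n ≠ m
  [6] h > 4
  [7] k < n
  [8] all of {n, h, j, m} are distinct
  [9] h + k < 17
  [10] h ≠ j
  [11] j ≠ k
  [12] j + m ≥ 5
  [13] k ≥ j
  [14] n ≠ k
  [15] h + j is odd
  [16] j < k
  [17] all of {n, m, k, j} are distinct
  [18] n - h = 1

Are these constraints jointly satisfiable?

Satisfiable

Take m = 2, n = 9, k = 7, j = 3, h = 8. Then constraint 1: m + h = 10; constraint 4: j + h = 11, and every other listed constraint is also met.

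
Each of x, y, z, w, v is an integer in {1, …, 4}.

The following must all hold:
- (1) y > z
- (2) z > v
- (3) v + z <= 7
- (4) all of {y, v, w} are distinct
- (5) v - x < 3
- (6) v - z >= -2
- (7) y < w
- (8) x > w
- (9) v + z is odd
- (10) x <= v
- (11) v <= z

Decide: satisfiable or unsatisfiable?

Constraints 1, 2, 7, 8, and 10 give y < w, w < x, x ≤ v, v < z, z < y. Chaining: y < w < x ≤ v < z < y, which forces y < y — impossible.

Unsatisfiable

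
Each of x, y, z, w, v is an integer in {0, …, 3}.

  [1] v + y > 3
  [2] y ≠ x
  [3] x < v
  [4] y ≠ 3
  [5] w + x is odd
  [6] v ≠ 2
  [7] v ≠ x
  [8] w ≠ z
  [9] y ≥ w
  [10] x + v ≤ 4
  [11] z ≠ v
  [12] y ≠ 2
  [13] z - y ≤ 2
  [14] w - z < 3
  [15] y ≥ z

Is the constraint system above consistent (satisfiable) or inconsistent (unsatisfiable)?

Take x = 0, y = 1, z = 0, w = 1, v = 3. Then constraint 1: v + y = 4; constraint 10: x + v = 3; constraint 13: z - y = -1, and every other listed constraint is also met.

Satisfiable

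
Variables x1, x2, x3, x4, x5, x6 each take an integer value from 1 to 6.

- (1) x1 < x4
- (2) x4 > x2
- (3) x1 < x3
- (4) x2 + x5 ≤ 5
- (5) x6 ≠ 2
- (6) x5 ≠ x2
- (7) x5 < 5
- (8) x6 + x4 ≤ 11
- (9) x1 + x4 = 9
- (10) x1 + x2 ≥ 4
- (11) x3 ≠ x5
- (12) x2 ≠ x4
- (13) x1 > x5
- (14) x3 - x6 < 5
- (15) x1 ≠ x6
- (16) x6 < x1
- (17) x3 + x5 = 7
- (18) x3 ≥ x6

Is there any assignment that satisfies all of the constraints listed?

Setting (x1, x2, x3, x4, x5, x6) = (4, 3, 5, 5, 2, 3) satisfies everything: constraint 4: x2 + x5 = 5; constraint 8: x6 + x4 = 8; constraint 9: x1 + x4 = 9, and the others follow.

Satisfiable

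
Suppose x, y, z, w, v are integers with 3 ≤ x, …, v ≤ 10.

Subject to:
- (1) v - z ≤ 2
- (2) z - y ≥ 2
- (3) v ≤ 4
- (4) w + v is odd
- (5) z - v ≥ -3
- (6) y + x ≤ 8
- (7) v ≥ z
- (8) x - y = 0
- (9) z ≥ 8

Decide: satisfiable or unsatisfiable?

Unsatisfiable

From constraint 9: z ≥ 8. From constraints 3 and 7: z ≤ v and v ≤ 4, so z ≤ 4. But 4 < 8, so no value of z works.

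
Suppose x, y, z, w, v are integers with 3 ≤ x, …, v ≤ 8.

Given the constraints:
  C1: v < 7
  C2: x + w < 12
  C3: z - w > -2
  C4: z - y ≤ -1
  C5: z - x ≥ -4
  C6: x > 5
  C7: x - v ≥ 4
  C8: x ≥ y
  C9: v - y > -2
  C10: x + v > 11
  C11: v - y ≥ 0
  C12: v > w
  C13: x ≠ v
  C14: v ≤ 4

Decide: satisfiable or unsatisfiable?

Constraints 4, 5, 7, and 11 give x − v ≥ 4, v − y ≥ 0, y − z ≥ 1, z − x ≥ -4.
Adding all 4 inequalities: the left sides telescope to 0, and the right sides sum to 4 + 0 + 1 + (-4) = 1. So 0 ≥ 1, which is false.

Unsatisfiable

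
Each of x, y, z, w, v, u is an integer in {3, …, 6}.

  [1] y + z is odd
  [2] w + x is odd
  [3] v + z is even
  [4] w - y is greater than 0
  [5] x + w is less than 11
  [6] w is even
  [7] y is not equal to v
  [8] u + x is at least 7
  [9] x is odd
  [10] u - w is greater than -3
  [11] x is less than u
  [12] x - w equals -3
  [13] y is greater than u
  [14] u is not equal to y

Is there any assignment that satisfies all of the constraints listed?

The assignment x = 3, y = 5, z = 6, w = 6, v = 4, u = 4 works:
  constraint 4 holds since w - y = 1.
  constraint 5 holds since x + w = 9.
  constraint 8 holds since u + x = 7.
The rest check out directly.

Satisfiable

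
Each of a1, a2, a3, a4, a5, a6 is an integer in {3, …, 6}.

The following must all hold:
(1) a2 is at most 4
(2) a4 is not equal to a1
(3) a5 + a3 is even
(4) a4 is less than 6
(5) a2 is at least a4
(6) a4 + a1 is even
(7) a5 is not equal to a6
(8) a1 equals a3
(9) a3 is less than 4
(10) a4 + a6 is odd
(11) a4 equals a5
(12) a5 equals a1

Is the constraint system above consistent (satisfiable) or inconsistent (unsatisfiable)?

From constraints 11 and 12, a4 = a5 = a1, so a4 = a1. But constraint 2 says a4 ≠ a1. Contradiction.

Unsatisfiable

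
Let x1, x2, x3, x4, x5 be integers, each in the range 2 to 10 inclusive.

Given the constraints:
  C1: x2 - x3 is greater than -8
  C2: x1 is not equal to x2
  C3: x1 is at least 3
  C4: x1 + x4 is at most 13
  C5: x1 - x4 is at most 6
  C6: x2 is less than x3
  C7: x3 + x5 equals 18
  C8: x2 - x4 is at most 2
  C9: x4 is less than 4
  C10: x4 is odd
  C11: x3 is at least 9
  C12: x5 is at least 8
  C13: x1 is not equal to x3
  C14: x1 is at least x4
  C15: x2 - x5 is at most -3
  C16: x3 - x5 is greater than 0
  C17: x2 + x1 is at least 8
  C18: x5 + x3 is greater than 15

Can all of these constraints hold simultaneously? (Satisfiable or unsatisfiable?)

Setting (x1, x2, x3, x4, x5) = (7, 3, 10, 3, 8) satisfies everything: constraint 1: x2 - x3 = -7; constraint 4: x1 + x4 = 10; constraint 5: x1 - x4 = 4, and the others follow.

Satisfiable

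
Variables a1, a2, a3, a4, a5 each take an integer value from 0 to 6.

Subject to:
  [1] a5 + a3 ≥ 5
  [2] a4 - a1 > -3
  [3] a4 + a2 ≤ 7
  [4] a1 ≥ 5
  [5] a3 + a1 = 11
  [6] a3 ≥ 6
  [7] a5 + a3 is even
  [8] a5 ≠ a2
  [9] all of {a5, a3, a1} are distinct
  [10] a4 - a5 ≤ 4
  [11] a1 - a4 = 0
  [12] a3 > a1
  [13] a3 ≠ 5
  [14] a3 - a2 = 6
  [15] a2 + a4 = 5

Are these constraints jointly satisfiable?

One satisfying assignment is a1 = 5, a2 = 0, a3 = 6, a4 = 5, a5 = 2.
For the less obvious constraints — constraint 1: a5 + a3 = 8; constraint 2: a4 - a1 = 0 — and the others hold by inspection.

Satisfiable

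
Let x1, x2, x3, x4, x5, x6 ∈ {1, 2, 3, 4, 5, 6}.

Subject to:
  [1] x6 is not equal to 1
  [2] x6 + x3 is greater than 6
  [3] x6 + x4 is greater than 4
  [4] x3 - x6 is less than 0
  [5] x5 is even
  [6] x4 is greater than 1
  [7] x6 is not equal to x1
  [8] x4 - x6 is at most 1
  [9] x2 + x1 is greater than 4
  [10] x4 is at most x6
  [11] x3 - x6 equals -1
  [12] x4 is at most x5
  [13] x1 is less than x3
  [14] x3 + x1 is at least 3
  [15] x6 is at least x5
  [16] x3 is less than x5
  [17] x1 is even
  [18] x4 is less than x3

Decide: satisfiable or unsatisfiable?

Satisfiable

Try x1 = 2, x2 = 4, x3 = 3, x4 = 2, x5 = 4, x6 = 4.
Check constraint 2: x6 + x3 = 7; constraint 3: x6 + x4 = 6. The remaining constraints are straightforward to verify.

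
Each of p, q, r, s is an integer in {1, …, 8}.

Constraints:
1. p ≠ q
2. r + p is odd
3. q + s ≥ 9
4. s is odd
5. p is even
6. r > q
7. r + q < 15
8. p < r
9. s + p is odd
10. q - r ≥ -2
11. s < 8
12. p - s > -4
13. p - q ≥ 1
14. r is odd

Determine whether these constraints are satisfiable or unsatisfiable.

Satisfiable

Take p = 6, q = 5, r = 7, s = 7. Then constraint 3: q + s = 12; constraint 7: r + q = 12, and every other listed constraint is also met.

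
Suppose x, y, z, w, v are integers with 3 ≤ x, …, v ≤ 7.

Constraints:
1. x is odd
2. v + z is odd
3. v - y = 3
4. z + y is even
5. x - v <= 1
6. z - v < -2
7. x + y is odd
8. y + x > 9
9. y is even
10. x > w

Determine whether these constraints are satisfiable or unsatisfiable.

One satisfying assignment is x = 7, y = 4, z = 4, w = 4, v = 7.
For the less obvious constraints — constraint 3: v - y = 3; constraint 5: x - v = 0 — and the others hold by inspection.

Satisfiable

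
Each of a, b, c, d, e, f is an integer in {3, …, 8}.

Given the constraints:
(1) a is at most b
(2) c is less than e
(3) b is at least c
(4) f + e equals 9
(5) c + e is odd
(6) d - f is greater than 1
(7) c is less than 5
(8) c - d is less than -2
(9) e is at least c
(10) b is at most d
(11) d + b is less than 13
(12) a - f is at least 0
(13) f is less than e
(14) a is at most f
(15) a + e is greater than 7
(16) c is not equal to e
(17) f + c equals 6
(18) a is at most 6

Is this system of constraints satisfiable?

One satisfying assignment is a = 3, b = 3, c = 3, d = 7, e = 6, f = 3.
For the less obvious constraints — constraint 4: f + e = 9; constraint 6: d - f = 4 — and the others hold by inspection.

Satisfiable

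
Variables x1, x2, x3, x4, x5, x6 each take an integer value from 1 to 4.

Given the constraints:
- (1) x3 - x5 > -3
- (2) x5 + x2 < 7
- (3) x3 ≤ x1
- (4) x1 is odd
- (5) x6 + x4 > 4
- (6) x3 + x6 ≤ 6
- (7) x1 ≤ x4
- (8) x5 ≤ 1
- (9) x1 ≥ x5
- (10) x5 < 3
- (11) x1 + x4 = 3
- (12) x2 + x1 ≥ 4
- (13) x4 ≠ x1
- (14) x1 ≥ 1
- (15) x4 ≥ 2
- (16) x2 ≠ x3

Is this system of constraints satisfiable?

The assignment x1 = 1, x2 = 4, x3 = 1, x4 = 2, x5 = 1, x6 = 4 works:
  constraint 1 holds since x3 - x5 = 0.
  constraint 2 holds since x5 + x2 = 5.
  constraint 5 holds since x6 + x4 = 6.
The rest check out directly.

Satisfiable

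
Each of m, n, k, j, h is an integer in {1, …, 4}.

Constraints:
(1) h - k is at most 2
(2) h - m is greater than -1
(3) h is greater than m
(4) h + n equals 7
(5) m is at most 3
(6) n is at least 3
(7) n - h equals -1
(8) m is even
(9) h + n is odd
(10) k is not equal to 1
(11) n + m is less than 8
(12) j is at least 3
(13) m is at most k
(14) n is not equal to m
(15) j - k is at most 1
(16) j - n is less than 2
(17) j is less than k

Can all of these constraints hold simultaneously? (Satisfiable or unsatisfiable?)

Satisfiable

One satisfying assignment is m = 2, n = 3, k = 4, j = 3, h = 4.
For the less obvious constraints — constraint 1: h - k = 0; constraint 2: h - m = 2; constraint 4: h + n = 7 — and the others hold by inspection.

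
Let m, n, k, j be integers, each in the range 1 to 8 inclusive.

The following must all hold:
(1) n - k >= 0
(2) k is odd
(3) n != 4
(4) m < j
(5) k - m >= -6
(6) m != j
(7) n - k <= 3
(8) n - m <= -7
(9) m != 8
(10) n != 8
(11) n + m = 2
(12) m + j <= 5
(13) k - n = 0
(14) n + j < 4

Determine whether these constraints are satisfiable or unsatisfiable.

Unsatisfiable

Constraints 1, 5, and 8 give n − k ≥ 0, k − m ≥ -6, m − n ≥ 7.
Adding all 3 inequalities: the left sides telescope to 0, and the right sides sum to 0 + (-6) + 7 = 1. So 0 ≥ 1, which is false.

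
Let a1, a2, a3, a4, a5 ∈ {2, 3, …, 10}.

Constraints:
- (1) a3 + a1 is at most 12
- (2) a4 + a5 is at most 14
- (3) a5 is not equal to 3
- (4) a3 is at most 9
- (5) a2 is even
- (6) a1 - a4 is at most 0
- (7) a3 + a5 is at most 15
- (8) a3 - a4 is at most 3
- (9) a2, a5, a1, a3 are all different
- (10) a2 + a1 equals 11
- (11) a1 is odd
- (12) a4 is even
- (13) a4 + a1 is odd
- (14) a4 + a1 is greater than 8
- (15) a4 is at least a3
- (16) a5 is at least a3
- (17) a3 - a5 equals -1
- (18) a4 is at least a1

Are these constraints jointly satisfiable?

Satisfiable

The assignment a1 = 3, a2 = 8, a3 = 6, a4 = 6, a5 = 7 works:
  constraint 1 holds since a3 + a1 = 9.
  constraint 2 holds since a4 + a5 = 13.
  constraint 6 holds since a1 - a4 = -3.
The rest check out directly.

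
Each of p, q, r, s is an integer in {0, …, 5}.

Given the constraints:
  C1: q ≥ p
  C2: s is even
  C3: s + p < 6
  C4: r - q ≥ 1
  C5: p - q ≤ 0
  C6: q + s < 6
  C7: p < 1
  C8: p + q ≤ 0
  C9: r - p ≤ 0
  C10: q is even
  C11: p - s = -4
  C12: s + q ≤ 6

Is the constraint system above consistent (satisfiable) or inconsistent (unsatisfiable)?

Constraints 4, 5, and 9 give q − p ≥ 0, p − r ≥ 0, r − q ≥ 1.
Adding all 3 inequalities: the left sides telescope to 0, and the right sides sum to 0 + 0 + 1 = 1. So 0 ≥ 1, which is false.

Unsatisfiable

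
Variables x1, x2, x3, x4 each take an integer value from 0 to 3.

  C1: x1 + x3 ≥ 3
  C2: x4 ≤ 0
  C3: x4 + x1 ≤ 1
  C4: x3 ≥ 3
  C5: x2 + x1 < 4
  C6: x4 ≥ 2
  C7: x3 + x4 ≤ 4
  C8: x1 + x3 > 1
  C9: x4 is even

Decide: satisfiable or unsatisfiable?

Unsatisfiable

From constraint 4: x3 ≥ 3. From constraint 6: x4 ≥ 2. Hence x3 + x4 ≥ 5. But constraint 7 requires x3 + x4 ≤ 4, and 4 < 5. Contradiction.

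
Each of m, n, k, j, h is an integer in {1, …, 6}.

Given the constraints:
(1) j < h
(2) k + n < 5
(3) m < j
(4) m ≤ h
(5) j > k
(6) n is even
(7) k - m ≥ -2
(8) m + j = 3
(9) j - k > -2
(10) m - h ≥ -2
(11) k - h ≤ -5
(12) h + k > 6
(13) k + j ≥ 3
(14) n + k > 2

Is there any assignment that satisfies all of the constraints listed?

Unsatisfiable

Constraints 7, 10, and 11 give k − m ≥ -2, m − h ≥ -2, h − k ≥ 5.
Adding all 3 inequalities: the left sides telescope to 0, and the right sides sum to (-2) + (-2) + 5 = 1. So 0 ≥ 1, which is false.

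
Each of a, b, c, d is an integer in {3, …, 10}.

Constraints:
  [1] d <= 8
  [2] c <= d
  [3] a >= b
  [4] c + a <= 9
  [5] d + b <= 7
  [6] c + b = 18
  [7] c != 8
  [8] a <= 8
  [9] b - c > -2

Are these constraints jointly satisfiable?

From constraints 1 and 2: c ≤ d ≤ 8. From constraints 3 and 8: b ≤ a ≤ 8. Hence c + b ≤ 16. But constraint 6 requires c + b = 18, and 18 > 16. Contradiction.

Unsatisfiable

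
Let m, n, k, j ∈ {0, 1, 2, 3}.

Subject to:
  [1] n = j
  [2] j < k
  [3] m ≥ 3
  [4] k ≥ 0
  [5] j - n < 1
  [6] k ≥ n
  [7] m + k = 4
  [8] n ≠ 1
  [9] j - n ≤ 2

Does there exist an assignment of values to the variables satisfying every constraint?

Satisfiable

One satisfying assignment is m = 3, n = 0, k = 1, j = 0.
For the less obvious constraints — constraint 5: j - n = 0; constraint 7: m + k = 4; constraint 9: j - n = 0 — and the others hold by inspection.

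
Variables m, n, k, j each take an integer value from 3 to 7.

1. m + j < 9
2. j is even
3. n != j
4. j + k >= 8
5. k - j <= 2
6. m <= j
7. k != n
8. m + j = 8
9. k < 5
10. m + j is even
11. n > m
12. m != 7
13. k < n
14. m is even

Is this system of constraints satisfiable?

One satisfying assignment is m = 4, n = 7, k = 4, j = 4.
For the less obvious constraints — constraint 1: m + j = 8; constraint 4: j + k = 8; constraint 5: k - j = 0 — and the others hold by inspection.

Satisfiable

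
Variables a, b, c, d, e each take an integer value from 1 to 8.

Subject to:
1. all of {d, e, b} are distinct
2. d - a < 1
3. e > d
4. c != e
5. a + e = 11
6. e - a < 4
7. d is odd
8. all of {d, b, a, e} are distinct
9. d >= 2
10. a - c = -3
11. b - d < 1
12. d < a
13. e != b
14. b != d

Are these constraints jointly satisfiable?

Setting (a, b, c, d, e) = (5, 2, 8, 3, 6) satisfies everything: constraint 2: d - a = -2; constraint 5: a + e = 11, and the others follow.

Satisfiable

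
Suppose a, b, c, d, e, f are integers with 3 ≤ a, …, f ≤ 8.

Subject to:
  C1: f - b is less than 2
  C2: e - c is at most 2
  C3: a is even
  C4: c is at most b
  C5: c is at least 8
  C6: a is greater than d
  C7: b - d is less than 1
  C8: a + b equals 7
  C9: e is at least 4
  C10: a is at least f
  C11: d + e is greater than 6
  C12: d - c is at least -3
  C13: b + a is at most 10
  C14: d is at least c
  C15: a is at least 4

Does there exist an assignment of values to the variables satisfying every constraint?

Unsatisfiable

From constraints 4 and 5: b ≥ c ≥ 8. From constraint 15: a ≥ 4. Hence b + a ≥ 12. But constraint 13 requires b + a ≤ 10, and 10 < 12. Contradiction.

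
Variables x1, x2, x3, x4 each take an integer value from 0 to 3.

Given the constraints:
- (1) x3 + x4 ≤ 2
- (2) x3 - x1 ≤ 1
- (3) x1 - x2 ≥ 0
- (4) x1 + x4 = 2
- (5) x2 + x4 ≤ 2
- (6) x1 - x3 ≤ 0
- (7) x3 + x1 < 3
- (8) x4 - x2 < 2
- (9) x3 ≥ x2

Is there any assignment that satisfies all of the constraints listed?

One satisfying assignment is x1 = 1, x2 = 1, x3 = 1, x4 = 1.
For the less obvious constraints — constraint 1: x3 + x4 = 2; constraint 2: x3 - x1 = 0 — and the others hold by inspection.

Satisfiable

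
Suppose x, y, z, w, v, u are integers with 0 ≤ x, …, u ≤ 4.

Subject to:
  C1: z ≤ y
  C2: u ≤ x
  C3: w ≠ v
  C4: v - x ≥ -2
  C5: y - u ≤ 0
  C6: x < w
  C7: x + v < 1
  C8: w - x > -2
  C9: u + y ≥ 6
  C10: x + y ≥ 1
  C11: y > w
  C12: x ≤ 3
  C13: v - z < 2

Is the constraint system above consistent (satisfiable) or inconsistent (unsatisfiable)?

Constraints 2, 5, 6, and 11 give y ≤ u, u ≤ x, x < w, w < y. Chaining: y ≤ u ≤ x < w < y, which forces y < y — impossible.

Unsatisfiable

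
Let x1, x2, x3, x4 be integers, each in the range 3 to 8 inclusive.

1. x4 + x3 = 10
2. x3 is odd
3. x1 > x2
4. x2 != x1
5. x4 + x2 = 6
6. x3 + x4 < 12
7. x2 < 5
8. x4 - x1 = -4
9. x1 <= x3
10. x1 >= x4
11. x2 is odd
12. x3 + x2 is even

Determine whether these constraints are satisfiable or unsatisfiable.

Setting (x1, x2, x3, x4) = (7, 3, 7, 3) satisfies everything: constraint 1: x4 + x3 = 10; constraint 5: x4 + x2 = 6, and the others follow.

Satisfiable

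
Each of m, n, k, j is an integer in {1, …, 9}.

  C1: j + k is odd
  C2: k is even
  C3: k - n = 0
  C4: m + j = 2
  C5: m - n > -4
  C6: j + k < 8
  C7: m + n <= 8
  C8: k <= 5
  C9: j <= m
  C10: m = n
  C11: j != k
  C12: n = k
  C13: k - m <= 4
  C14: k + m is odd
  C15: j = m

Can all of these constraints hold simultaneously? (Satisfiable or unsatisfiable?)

From constraints 10, 12, and 15, j = m = n = k, so j = k. But constraint 11 says j ≠ k. Contradiction.

Unsatisfiable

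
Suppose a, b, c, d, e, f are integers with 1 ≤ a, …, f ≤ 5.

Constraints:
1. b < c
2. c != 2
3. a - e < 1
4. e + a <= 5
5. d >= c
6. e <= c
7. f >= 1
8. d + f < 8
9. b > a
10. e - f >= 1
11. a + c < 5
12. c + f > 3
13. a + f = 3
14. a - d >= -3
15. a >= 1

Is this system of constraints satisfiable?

Take a = 1, b = 2, c = 3, d = 4, e = 3, f = 2. Then constraint 3: a - e = -2; constraint 4: e + a = 4, and every other listed constraint is also met.

Satisfiable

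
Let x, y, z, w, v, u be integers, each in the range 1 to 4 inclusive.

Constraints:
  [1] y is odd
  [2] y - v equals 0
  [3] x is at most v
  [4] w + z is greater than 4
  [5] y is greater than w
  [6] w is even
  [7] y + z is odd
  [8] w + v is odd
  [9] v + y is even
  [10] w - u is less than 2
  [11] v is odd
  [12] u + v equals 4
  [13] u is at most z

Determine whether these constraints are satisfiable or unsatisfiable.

Satisfiable

The assignment x = 1, y = 3, z = 4, w = 2, v = 3, u = 1 works:
  constraint 2 holds since y - v = 0.
  constraint 4 holds since w + z = 6.
The rest check out directly.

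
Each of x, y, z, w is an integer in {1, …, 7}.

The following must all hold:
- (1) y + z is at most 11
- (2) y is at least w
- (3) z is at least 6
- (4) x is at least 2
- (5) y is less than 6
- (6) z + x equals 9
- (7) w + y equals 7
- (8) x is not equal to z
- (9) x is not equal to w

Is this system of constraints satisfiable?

Satisfiable

Setting (x, y, z, w) = (2, 4, 7, 3) satisfies everything: constraint 1: y + z = 11; constraint 6: z + x = 9, and the others follow.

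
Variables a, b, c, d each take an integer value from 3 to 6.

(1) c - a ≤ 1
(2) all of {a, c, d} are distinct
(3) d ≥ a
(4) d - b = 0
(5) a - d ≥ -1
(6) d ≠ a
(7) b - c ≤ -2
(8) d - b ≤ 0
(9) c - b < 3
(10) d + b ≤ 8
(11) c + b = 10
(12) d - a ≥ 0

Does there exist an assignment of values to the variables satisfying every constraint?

Constraints 1, 7, 8, and 12 give a − c ≥ -1, c − b ≥ 2, b − d ≥ 0, d − a ≥ 0.
Adding all 4 inequalities: the left sides telescope to 0, and the right sides sum to (-1) + 2 + 0 + 0 = 1. So 0 ≥ 1, which is false.

Unsatisfiable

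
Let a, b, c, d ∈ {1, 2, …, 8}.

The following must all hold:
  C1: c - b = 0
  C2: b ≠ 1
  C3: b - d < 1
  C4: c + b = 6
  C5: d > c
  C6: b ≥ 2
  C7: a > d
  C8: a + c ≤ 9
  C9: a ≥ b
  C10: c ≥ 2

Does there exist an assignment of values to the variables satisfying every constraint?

Take a = 6, b = 3, c = 3, d = 5. Then constraint 1: c - b = 0; constraint 3: b - d = -2; constraint 4: c + b = 6, and every other listed constraint is also met.

Satisfiable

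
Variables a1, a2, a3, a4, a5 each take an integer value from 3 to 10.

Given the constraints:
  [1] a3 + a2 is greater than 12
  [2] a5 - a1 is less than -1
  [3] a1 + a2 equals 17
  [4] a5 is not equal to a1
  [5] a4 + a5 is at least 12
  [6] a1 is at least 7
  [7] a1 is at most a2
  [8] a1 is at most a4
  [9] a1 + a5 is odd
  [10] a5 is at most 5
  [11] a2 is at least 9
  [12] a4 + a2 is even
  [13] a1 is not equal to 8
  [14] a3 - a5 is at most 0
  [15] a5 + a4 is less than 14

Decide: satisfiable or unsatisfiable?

Satisfiable

The assignment a1 = 7, a2 = 10, a3 = 4, a4 = 8, a5 = 4 works:
  constraint 1 holds since a3 + a2 = 14.
  constraint 2 holds since a5 - a1 = -3.
  constraint 3 holds since a1 + a2 = 17.
The rest check out directly.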